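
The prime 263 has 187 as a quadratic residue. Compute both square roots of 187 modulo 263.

72, 191

Since 263 ≡ 3 (mod 4), a square root of 187 is 187^((263+1)/4) = 187^66 mod 263.
Repeated squaring: 187^2≡253, 187^4≡100, 187^8≡6, 187^16≡36, 187^32≡244, 187^64≡98 (mod 263).
187^66 = 187^(64+2) ≡ 72 (mod 263).
Check: 72² = 5184 ≡ 187 (mod 263). The two roots are 72 and 191.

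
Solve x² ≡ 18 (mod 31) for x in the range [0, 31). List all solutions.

Since 31 ≡ 3 (mod 4), a square root of 18 is 18^((31+1)/4) = 18^8 mod 31.
Repeated squaring: 18^2≡14, 18^4≡10, 18^8≡7 (mod 31).
18^8 = 18^(8) ≡ 7 (mod 31).
Check: 7² = 49 ≡ 18 (mod 31). The two roots are 7 and 24.

7, 24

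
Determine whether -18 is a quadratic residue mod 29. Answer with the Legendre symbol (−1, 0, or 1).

Euler's criterion: (-18/29) ≡ 11^14 (mod 29).
11^2 ≡ 5 (mod 29)
11^4 ≡ 25 (mod 29)
11^8 ≡ 16 (mod 29)
11^14 = 11^(8+4+2) ≡ 28 (mod 29).
Result is 28 ≡ −1, so (-18/29) = −1.

-1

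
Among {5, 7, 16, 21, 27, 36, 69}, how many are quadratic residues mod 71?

(5/71) = +1 → QR.
(7/71) = -1 → non-residue.
(16/71) = +1 → QR.
(21/71) = -1 → non-residue.
(27/71) = +1 → QR.
(36/71) = +1 → QR.
(69/71) = -1 → non-residue.
Total quadratic residues among the 7: 4.

4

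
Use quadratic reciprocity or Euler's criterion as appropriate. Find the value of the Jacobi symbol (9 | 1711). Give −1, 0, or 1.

Reciprocity: 9 ≡ 1 and 1711 ≡ 3 (mod 4), so (9/1711) = +(1711/9).
Reduce top mod 9: now compute (1/9).
Reached (1/9) = 1. Collecting the sign flips along the way, the symbol is +1.

1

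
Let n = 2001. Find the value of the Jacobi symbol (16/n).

Pull out 2^4: since 2001 ≡ 1 (mod 8), (2/2001) = +1, so (2/2001)^4 = +1.
Reached (1/2001) = 1. Collecting the sign flips along the way, the symbol is +1.

1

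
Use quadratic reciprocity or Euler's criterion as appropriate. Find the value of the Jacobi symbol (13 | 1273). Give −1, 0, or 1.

1

Reciprocity: 13 ≡ 1 and 1273 ≡ 1 (mod 4), so (13/1273) = +(1273/13).
Reduce top mod 13: now compute (12/13).
Pull out 2^2: since 13 ≡ 5 (mod 8), (2/13) = -1, so (2/13)^2 = +1.
Reciprocity: 3 ≡ 3 and 13 ≡ 1 (mod 4), so (3/13) = +(13/3).
Reduce top mod 3: now compute (1/3).
Reached (1/3) = 1. Collecting the sign flips along the way, the symbol is +1.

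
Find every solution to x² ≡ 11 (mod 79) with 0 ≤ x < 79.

13, 66

Since 79 ≡ 3 (mod 4), a square root of 11 is 11^((79+1)/4) = 11^20 mod 79.
Repeated squaring: 11^2≡42, 11^4≡26, 11^8≡44, 11^16≡40 (mod 79).
11^20 = 11^(16+4) ≡ 13 (mod 79).
Check: 13² = 169 ≡ 11 (mod 79). The two roots are 13 and 66.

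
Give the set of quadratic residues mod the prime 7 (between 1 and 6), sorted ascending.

Square k = 1,…,3 (k and 7−k give the same square):
1²=1, 2²=4, 3²≡2 (mod 7).
So the quadratic residues mod 7 are {1, 2, 4}.

1 2 4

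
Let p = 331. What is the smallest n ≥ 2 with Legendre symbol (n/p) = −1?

2

(2/331) = −1, so 2 is the smallest positive non-residue mod 331.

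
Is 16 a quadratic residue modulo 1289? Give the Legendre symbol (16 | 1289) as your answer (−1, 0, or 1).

1

Pull out 2^4: since 1289 ≡ 1 (mod 8), (2/1289) = +1, so (2/1289)^4 = +1.
Reached (1/1289) = 1. Collecting the sign flips along the way, the symbol is +1.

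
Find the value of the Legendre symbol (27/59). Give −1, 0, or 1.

1

Reciprocity: 27 ≡ 3 and 59 ≡ 3 (mod 4), so (27/59) = −(59/27).
Reduce top mod 27: now compute (5/27).
Reciprocity: 5 ≡ 1 and 27 ≡ 3 (mod 4), so (5/27) = +(27/5).
Reduce top mod 5: now compute (2/5).
Pull out 2: since 5 ≡ 5 (mod 8), (2/5) = -1.
Reached (1/5) = 1. Collecting the sign flips along the way, the symbol is +1.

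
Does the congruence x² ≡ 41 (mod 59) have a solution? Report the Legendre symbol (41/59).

1

Reciprocity: 41 ≡ 1 and 59 ≡ 3 (mod 4), so (41/59) = +(59/41).
Reduce top mod 41: now compute (18/41).
Pull out 2: since 41 ≡ 1 (mod 8), (2/41) = +1.
Reciprocity: 9 ≡ 1 and 41 ≡ 1 (mod 4), so (9/41) = +(41/9).
Reduce top mod 9: now compute (5/9).
Reciprocity: 5 ≡ 1 and 9 ≡ 1 (mod 4), so (5/9) = +(9/5).
Reduce top mod 5: now compute (4/5).
Pull out 2^2: since 5 ≡ 5 (mod 8), (2/5) = -1, so (2/5)^2 = +1.
Reached (1/5) = 1. Collecting the sign flips along the way, the symbol is +1.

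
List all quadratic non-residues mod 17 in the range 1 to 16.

Square k = 1,…,8 (k and 17−k give the same square):
1²=1, 2²=4, 3²=9, 4²=16, 5²≡8, 6²≡2, 7²≡15, 8²≡13 (mod 17).
The residues are {1, 2, 4, 8, 9, 13, 15, 16}; the non-residues are the remaining 8 nonzero classes.

3, 5, 6, 7, 10, 11, 12, 14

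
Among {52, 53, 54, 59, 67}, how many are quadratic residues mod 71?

(52/71) = -1 → non-residue.
(53/71) = -1 → non-residue.
(54/71) = +1 → QR.
(59/71) = -1 → non-residue.
(67/71) = -1 → non-residue.
Total quadratic residues among the 5: 1.

1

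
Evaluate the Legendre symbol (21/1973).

1

Reciprocity: 21 ≡ 1 and 1973 ≡ 1 (mod 4), so (21/1973) = +(1973/21).
Reduce top mod 21: now compute (20/21).
Pull out 2^2: since 21 ≡ 5 (mod 8), (2/21) = -1, so (2/21)^2 = +1.
Reciprocity: 5 ≡ 1 and 21 ≡ 1 (mod 4), so (5/21) = +(21/5).
Reduce top mod 5: now compute (1/5).
Reached (1/5) = 1. Collecting the sign flips along the way, the symbol is +1.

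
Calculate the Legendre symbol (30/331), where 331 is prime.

Pull out 2: since 331 ≡ 3 (mod 8), (2/331) = -1.
Reciprocity: 15 ≡ 3 and 331 ≡ 3 (mod 4), so (15/331) = −(331/15).
Reduce top mod 15: now compute (1/15).
Reached (1/15) = 1. Collecting the sign flips along the way, the symbol is +1.

1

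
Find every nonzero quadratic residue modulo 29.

Square k = 1,…,14 (k and 29−k give the same square):
1²=1, 2²=4, 3²=9, 4²=16, 5²=25, 6²≡7, 7²≡20, 8²≡6, 9²≡23, 10²≡13, 11²≡5, 12²≡28, 13²≡24, 14²≡22 (mod 29).
So the quadratic residues mod 29 are {1, 4, 5, 6, 7, 9, 13, 16, 20, 22, 23, 24, 25, 28}.

1,4,5,6,7,9,13,16,20,22,23,24,25,28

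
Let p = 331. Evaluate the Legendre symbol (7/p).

Reciprocity: 7 ≡ 3 and 331 ≡ 3 (mod 4), so (7/331) = −(331/7).
Reduce top mod 7: now compute (2/7).
Pull out 2: since 7 ≡ 7 (mod 8), (2/7) = +1.
Reached (1/7) = 1. Collecting the sign flips along the way, the symbol is -1.

-1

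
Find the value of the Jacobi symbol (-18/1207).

First reduce: -18 ≡ 1189 (mod 1207).
Reciprocity: 1189 ≡ 1 and 1207 ≡ 3 (mod 4), so (1189/1207) = +(1207/1189).
Reduce top mod 1189: now compute (18/1189).
Pull out 2: since 1189 ≡ 5 (mod 8), (2/1189) = -1.
Reciprocity: 9 ≡ 1 and 1189 ≡ 1 (mod 4), so (9/1189) = +(1189/9).
Reduce top mod 9: now compute (1/9).
Reached (1/9) = 1. Collecting the sign flips along the way, the symbol is -1.

-1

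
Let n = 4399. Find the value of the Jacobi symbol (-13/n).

1

First reduce: -13 ≡ 4386 (mod 4399).
Pull out 2: since 4399 ≡ 7 (mod 8), (2/4399) = +1.
Reciprocity: 2193 ≡ 1 and 4399 ≡ 3 (mod 4), so (2193/4399) = +(4399/2193).
Reduce top mod 2193: now compute (13/2193).
Reciprocity: 13 ≡ 1 and 2193 ≡ 1 (mod 4), so (13/2193) = +(2193/13).
Reduce top mod 13: now compute (9/13).
Reciprocity: 9 ≡ 1 and 13 ≡ 1 (mod 4), so (9/13) = +(13/9).
Reduce top mod 9: now compute (4/9).
Pull out 2^2: since 9 ≡ 1 (mod 8), (2/9) = +1, so (2/9)^2 = +1.
Reached (1/9) = 1. Collecting the sign flips along the way, the symbol is +1.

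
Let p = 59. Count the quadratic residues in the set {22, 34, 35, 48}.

(22/59) = +1 → QR.
(34/59) = -1 → non-residue.
(35/59) = +1 → QR.
(48/59) = +1 → QR.
Total quadratic residues among the 4: 3.

3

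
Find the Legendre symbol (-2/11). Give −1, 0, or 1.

First reduce: -2 ≡ 9 (mod 11).
Reciprocity: 9 ≡ 1 and 11 ≡ 3 (mod 4), so (9/11) = +(11/9).
Reduce top mod 9: now compute (2/9).
Pull out 2: since 9 ≡ 1 (mod 8), (2/9) = +1.
Reached (1/9) = 1. Collecting the sign flips along the way, the symbol is +1.

1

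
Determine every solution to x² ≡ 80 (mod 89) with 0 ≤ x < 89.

13, 76

89 ≡ 1 (mod 4), so we find a root by search.
Trying successive values, 13² = 169 ≡ 80 (mod 89). The other root is 89 − 13 = 76.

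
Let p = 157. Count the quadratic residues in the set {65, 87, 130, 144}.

2

(65/157) = -1 → non-residue.
(87/157) = -1 → non-residue.
(130/157) = +1 → QR.
(144/157) = +1 → QR.
Total quadratic residues among the 4: 2.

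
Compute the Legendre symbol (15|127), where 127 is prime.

1

Reciprocity: 15 ≡ 3 and 127 ≡ 3 (mod 4), so (15/127) = −(127/15).
Reduce top mod 15: now compute (7/15).
Reciprocity: 7 ≡ 3 and 15 ≡ 3 (mod 4), so (7/15) = −(15/7).
Reduce top mod 7: now compute (1/7).
Reached (1/7) = 1. Collecting the sign flips along the way, the symbol is +1.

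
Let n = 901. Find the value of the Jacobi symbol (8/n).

-1

Pull out 2^3: since 901 ≡ 5 (mod 8), (2/901) = -1, so (2/901)^3 = -1.
Reached (1/901) = 1. Collecting the sign flips along the way, the symbol is -1.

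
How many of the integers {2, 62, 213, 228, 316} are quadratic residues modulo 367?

4

(2/367) = +1 → QR.
(62/367) = +1 → QR.
(213/367) = +1 → QR.
(228/367) = +1 → QR.
(316/367) = -1 → non-residue.
Total quadratic residues among the 5: 4.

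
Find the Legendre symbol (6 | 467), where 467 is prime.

Pull out 2: since 467 ≡ 3 (mod 8), (2/467) = -1.
Reciprocity: 3 ≡ 3 and 467 ≡ 3 (mod 4), so (3/467) = −(467/3).
Reduce top mod 3: now compute (2/3).
Pull out 2: since 3 ≡ 3 (mod 8), (2/3) = -1.
Reached (1/3) = 1. Collecting the sign flips along the way, the symbol is -1.

-1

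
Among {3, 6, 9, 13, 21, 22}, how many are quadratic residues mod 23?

4

(3/23) = +1 → QR.
(6/23) = +1 → QR.
(9/23) = +1 → QR.
(13/23) = +1 → QR.
(21/23) = -1 → non-residue.
(22/23) = -1 → non-residue.
Total quadratic residues among the 6: 4.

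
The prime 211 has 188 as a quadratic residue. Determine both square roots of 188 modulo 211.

Since 211 ≡ 3 (mod 4), a square root of 188 is 188^((211+1)/4) = 188^53 mod 211.
Repeated squaring: 188^2≡107, 188^4≡55, 188^8≡71, 188^16≡188, 188^32≡107 (mod 211).
188^53 = 188^(32+16+4+1) ≡ 71 (mod 211).
Check: 71² = 5041 ≡ 188 (mod 211). The two roots are 71 and 140.

71, 140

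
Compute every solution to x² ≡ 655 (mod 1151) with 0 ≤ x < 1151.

285, 866

Since 1151 ≡ 3 (mod 4), a square root of 655 is 655^((1151+1)/4) = 655^288 mod 1151.
Repeated squaring: 655^2≡853, 655^4≡177, 655^8≡252, 655^16≡199, 655^32≡467, 655^64≡550, 655^128≡938, 655^256≡480 (mod 1151).
655^288 = 655^(256+32) ≡ 866 (mod 1151).
Check: 866² = 749956 ≡ 655 (mod 1151). The two roots are 285 and 866.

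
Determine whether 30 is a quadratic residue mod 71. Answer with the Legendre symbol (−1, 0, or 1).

Euler's criterion: (30/71) ≡ 30^35 (mod 71).
30^2 ≡ 48 (mod 71)
30^4 ≡ 32 (mod 71)
30^8 ≡ 30 (mod 71)
30^16 ≡ 48 (mod 71)
30^32 ≡ 32 (mod 71)
30^35 = 30^(32+2+1) ≡ 1 (mod 71).
Result is 1, so (30/71) = 1.

1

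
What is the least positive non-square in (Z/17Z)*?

(2/17) = +1, so 2 is a residue.
(3/17) = −1, so 3 is the smallest positive non-residue mod 17.

3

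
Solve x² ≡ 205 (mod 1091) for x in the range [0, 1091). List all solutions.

Since 1091 ≡ 3 (mod 4), a square root of 205 is 205^((1091+1)/4) = 205^273 mod 1091.
Repeated squaring: 205^2≡567, 205^4≡735, 205^8≡180, 205^16≡761, 205^32≡891, 205^64≡724, 205^128≡496, 205^256≡541 (mod 1091).
205^273 = 205^(256+16+1) ≡ 36 (mod 1091).
Check: 36² = 1296 ≡ 205 (mod 1091). The two roots are 36 and 1055.

36, 1055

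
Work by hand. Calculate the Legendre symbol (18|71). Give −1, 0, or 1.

Pull out 2: since 71 ≡ 7 (mod 8), (2/71) = +1.
Reciprocity: 9 ≡ 1 and 71 ≡ 3 (mod 4), so (9/71) = +(71/9).
Reduce top mod 9: now compute (8/9).
Pull out 2^3: since 9 ≡ 1 (mod 8), (2/9) = +1, so (2/9)^3 = +1.
Reached (1/9) = 1. Collecting the sign flips along the way, the symbol is +1.

1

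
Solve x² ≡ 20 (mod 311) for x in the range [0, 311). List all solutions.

77, 234

Since 311 ≡ 3 (mod 4), a square root of 20 is 20^((311+1)/4) = 20^78 mod 311.
Repeated squaring: 20^2≡89, 20^4≡146, 20^8≡168, 20^16≡234, 20^32≡20, 20^64≡89 (mod 311).
20^78 = 20^(64+8+4+2) ≡ 234 (mod 311).
Check: 234² = 54756 ≡ 20 (mod 311). The two roots are 77 and 234.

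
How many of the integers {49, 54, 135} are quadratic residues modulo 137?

(49/137) = +1 → QR.
(54/137) = -1 → non-residue.
(135/137) = +1 → QR.
Total quadratic residues among the 3: 2.

2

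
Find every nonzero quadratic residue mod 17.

1,2,4,8,9,13,15,16

Square k = 1,…,8 (k and 17−k give the same square):
1²=1, 2²=4, 3²=9, 4²=16, 5²≡8, 6²≡2, 7²≡15, 8²≡13 (mod 17).
So the quadratic residues mod 17 are {1, 2, 4, 8, 9, 13, 15, 16}.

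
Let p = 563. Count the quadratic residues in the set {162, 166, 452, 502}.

2

(162/563) = -1 → non-residue.
(166/563) = +1 → QR.
(452/563) = +1 → QR.
(502/563) = -1 → non-residue.
Total quadratic residues among the 4: 2.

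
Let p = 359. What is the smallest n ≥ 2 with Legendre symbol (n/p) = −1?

(2/359) = +1, so 2 is a residue.
(3/359) = +1, so 3 is a residue.
(4/359) = +1, so 4 is a residue.
(5/359) = +1, so 5 is a residue.
(6/359) = +1, so 6 is a residue.
(7/359) = −1, so 7 is the smallest positive non-residue mod 359.

7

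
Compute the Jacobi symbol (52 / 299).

Pull out 2^2: since 299 ≡ 3 (mod 8), (2/299) = -1, so (2/299)^2 = +1.
Reciprocity: 13 ≡ 1 and 299 ≡ 3 (mod 4), so (13/299) = +(299/13).
Reduce top mod 13: now compute (0/13).
Top reduces to 0: gcd > 1, so the symbol is 0.

0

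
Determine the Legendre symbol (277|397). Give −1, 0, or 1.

Reciprocity: 277 ≡ 1 and 397 ≡ 1 (mod 4), so (277/397) = +(397/277).
Reduce top mod 277: now compute (120/277).
Pull out 2^3: since 277 ≡ 5 (mod 8), (2/277) = -1, so (2/277)^3 = -1.
Reciprocity: 15 ≡ 3 and 277 ≡ 1 (mod 4), so (15/277) = +(277/15).
Reduce top mod 15: now compute (7/15).
Reciprocity: 7 ≡ 3 and 15 ≡ 3 (mod 4), so (7/15) = −(15/7).
Reduce top mod 7: now compute (1/7).
Reached (1/7) = 1. Collecting the sign flips along the way, the symbol is +1.

1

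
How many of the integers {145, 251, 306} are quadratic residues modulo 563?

(145/563) = +1 → QR.
(251/563) = +1 → QR.
(306/563) = -1 → non-residue.
Total quadratic residues among the 3: 2.

2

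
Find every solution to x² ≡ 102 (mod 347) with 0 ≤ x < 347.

Since 347 ≡ 3 (mod 4), a square root of 102 is 102^((347+1)/4) = 102^87 mod 347.
Repeated squaring: 102^2≡341, 102^4≡36, 102^8≡255, 102^16≡136, 102^32≡105, 102^64≡268 (mod 347).
102^87 = 102^(64+16+4+2+1) ≡ 206 (mod 347).
Check: 206² = 42436 ≡ 102 (mod 347). The two roots are 141 and 206.

141, 206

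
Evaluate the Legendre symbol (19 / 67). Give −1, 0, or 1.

1

Reciprocity: 19 ≡ 3 and 67 ≡ 3 (mod 4), so (19/67) = −(67/19).
Reduce top mod 19: now compute (10/19).
Pull out 2: since 19 ≡ 3 (mod 8), (2/19) = -1.
Reciprocity: 5 ≡ 1 and 19 ≡ 3 (mod 4), so (5/19) = +(19/5).
Reduce top mod 5: now compute (4/5).
Pull out 2^2: since 5 ≡ 5 (mod 8), (2/5) = -1, so (2/5)^2 = +1.
Reached (1/5) = 1. Collecting the sign flips along the way, the symbol is +1.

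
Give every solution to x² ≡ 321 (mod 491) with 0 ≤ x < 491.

Since 491 ≡ 3 (mod 4), a square root of 321 is 321^((491+1)/4) = 321^123 mod 491.
Repeated squaring: 321^2≡422, 321^4≡342, 321^8≡106, 321^16≡434, 321^32≡303, 321^64≡483 (mod 491).
321^123 = 321^(64+32+16+8+2+1) ≡ 199 (mod 491).
Check: 199² = 39601 ≡ 321 (mod 491). The two roots are 199 and 292.

199, 292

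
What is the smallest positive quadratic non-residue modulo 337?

5

(2/337) = +1, so 2 is a residue.
(3/337) = +1, so 3 is a residue.
(4/337) = +1, so 4 is a residue.
(5/337) = −1, so 5 is the smallest positive non-residue mod 337.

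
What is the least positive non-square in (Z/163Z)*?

(2/163) = −1, so 2 is the smallest positive non-residue mod 163.

2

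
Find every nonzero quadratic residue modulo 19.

Square k = 1,…,9 (k and 19−k give the same square):
1²=1, 2²=4, 3²=9, 4²=16, 5²≡6, 6²≡17, 7²≡11, 8²≡7, 9²≡5 (mod 19).
So the quadratic residues mod 19 are {1, 4, 5, 6, 7, 9, 11, 16, 17}.

1 4 5 6 7 9 11 16 17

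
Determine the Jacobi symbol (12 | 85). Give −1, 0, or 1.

Pull out 2^2: since 85 ≡ 5 (mod 8), (2/85) = -1, so (2/85)^2 = +1.
Reciprocity: 3 ≡ 3 and 85 ≡ 1 (mod 4), so (3/85) = +(85/3).
Reduce top mod 3: now compute (1/3).
Reached (1/3) = 1. Collecting the sign flips along the way, the symbol is +1.

1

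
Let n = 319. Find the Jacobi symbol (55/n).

0

Reciprocity: 55 ≡ 3 and 319 ≡ 3 (mod 4), so (55/319) = −(319/55).
Reduce top mod 55: now compute (44/55).
Pull out 2^2: since 55 ≡ 7 (mod 8), (2/55) = +1, so (2/55)^2 = +1.
Reciprocity: 11 ≡ 3 and 55 ≡ 3 (mod 4), so (11/55) = −(55/11).
Reduce top mod 11: now compute (0/11).
Top reduces to 0: gcd > 1, so the symbol is 0.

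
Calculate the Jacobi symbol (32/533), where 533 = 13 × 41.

Pull out 2^5: since 533 ≡ 5 (mod 8), (2/533) = -1, so (2/533)^5 = -1.
Reached (1/533) = 1. Collecting the sign flips along the way, the symbol is -1.

-1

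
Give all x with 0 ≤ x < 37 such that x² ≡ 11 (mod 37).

37 ≡ 1 (mod 4), so we find a root by search.
Trying successive values, 14² = 196 ≡ 11 (mod 37). The other root is 37 − 14 = 23.

14, 23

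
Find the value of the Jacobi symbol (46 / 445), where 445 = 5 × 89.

-1

Pull out 2: since 445 ≡ 5 (mod 8), (2/445) = -1.
Reciprocity: 23 ≡ 3 and 445 ≡ 1 (mod 4), so (23/445) = +(445/23).
Reduce top mod 23: now compute (8/23).
Pull out 2^3: since 23 ≡ 7 (mod 8), (2/23) = +1, so (2/23)^3 = +1.
Reached (1/23) = 1. Collecting the sign flips along the way, the symbol is -1.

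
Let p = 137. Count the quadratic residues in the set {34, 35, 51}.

1

(34/137) = +1 → QR.
(35/137) = -1 → non-residue.
(51/137) = -1 → non-residue.
Total quadratic residues among the 3: 1.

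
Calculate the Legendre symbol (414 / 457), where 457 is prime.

Euler's criterion: (414/457) ≡ 414^228 (mod 457).
414^2 ≡ 21 (mod 457)
414^4 ≡ 441 (mod 457)
414^8 ≡ 256 (mod 457)
414^16 ≡ 185 (mod 457)
414^32 ≡ 407 (mod 457)
414^64 ≡ 215 (mod 457)
414^128 ≡ 68 (mod 457)
414^228 = 414^(128+64+32+4) ≡ 456 (mod 457).
Result is 456 ≡ −1, so (414/457) = −1.

-1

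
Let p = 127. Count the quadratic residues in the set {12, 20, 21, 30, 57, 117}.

3

(12/127) = -1 → non-residue.
(20/127) = -1 → non-residue.
(21/127) = +1 → QR.
(30/127) = +1 → QR.
(57/127) = -1 → non-residue.
(117/127) = +1 → QR.
Total quadratic residues among the 6: 3.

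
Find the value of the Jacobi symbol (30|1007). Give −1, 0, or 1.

Pull out 2: since 1007 ≡ 7 (mod 8), (2/1007) = +1.
Reciprocity: 15 ≡ 3 and 1007 ≡ 3 (mod 4), so (15/1007) = −(1007/15).
Reduce top mod 15: now compute (2/15).
Pull out 2: since 15 ≡ 7 (mod 8), (2/15) = +1.
Reached (1/15) = 1. Collecting the sign flips along the way, the symbol is -1.

-1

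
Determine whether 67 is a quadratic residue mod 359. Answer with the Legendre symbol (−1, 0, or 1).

Reciprocity: 67 ≡ 3 and 359 ≡ 3 (mod 4), so (67/359) = −(359/67).
Reduce top mod 67: now compute (24/67).
Pull out 2^3: since 67 ≡ 3 (mod 8), (2/67) = -1, so (2/67)^3 = -1.
Reciprocity: 3 ≡ 3 and 67 ≡ 3 (mod 4), so (3/67) = −(67/3).
Reduce top mod 3: now compute (1/3).
Reached (1/3) = 1. Collecting the sign flips along the way, the symbol is -1.

-1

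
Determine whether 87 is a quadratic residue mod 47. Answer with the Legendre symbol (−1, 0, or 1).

Euler's criterion: (87/47) ≡ 40^23 (mod 47).
40^2 ≡ 2 (mod 47)
40^4 ≡ 4 (mod 47)
40^8 ≡ 16 (mod 47)
40^16 ≡ 21 (mod 47)
40^23 = 40^(16+4+2+1) ≡ 46 (mod 47).
Result is 46 ≡ −1, so (87/47) = −1.

-1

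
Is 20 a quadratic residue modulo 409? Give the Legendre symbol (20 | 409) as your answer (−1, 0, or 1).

1

Pull out 2^2: since 409 ≡ 1 (mod 8), (2/409) = +1, so (2/409)^2 = +1.
Reciprocity: 5 ≡ 1 and 409 ≡ 1 (mod 4), so (5/409) = +(409/5).
Reduce top mod 5: now compute (4/5).
Pull out 2^2: since 5 ≡ 5 (mod 8), (2/5) = -1, so (2/5)^2 = +1.
Reached (1/5) = 1. Collecting the sign flips along the way, the symbol is +1.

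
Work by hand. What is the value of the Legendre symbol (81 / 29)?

First reduce: 81 ≡ 23 (mod 29).
Reciprocity: 23 ≡ 3 and 29 ≡ 1 (mod 4), so (23/29) = +(29/23).
Reduce top mod 23: now compute (6/23).
Pull out 2: since 23 ≡ 7 (mod 8), (2/23) = +1.
Reciprocity: 3 ≡ 3 and 23 ≡ 3 (mod 4), so (3/23) = −(23/3).
Reduce top mod 3: now compute (2/3).
Pull out 2: since 3 ≡ 3 (mod 8), (2/3) = -1.
Reached (1/3) = 1. Collecting the sign flips along the way, the symbol is +1.

1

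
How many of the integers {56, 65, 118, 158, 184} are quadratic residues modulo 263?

1

(56/263) = -1 → non-residue.
(65/263) = -1 → non-residue.
(118/263) = -1 → non-residue.
(158/263) = -1 → non-residue.
(184/263) = +1 → QR.
Total quadratic residues among the 5: 1.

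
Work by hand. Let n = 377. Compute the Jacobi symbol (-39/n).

0

First reduce: -39 ≡ 338 (mod 377).
Pull out 2: since 377 ≡ 1 (mod 8), (2/377) = +1.
Reciprocity: 169 ≡ 1 and 377 ≡ 1 (mod 4), so (169/377) = +(377/169).
Reduce top mod 169: now compute (39/169).
Reciprocity: 39 ≡ 3 and 169 ≡ 1 (mod 4), so (39/169) = +(169/39).
Reduce top mod 39: now compute (13/39).
Reciprocity: 13 ≡ 1 and 39 ≡ 3 (mod 4), so (13/39) = +(39/13).
Reduce top mod 13: now compute (0/13).
Top reduces to 0: gcd > 1, so the symbol is 0.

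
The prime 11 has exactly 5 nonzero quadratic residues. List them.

Square k = 1,…,5 (k and 11−k give the same square):
1²=1, 2²=4, 3²=9, 4²≡5, 5²≡3 (mod 11).
So the quadratic residues mod 11 are {1, 3, 4, 5, 9}.

1, 3, 4, 5, 9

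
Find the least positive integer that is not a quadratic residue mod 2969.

(2/2969) = +1, so 2 is a residue.
(3/2969) = −1, so 3 is the smallest positive non-residue mod 2969.

3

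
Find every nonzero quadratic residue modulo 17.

1 2 4 8 9 13 15 16

Square k = 1,…,8 (k and 17−k give the same square):
1²=1, 2²=4, 3²=9, 4²=16, 5²≡8, 6²≡2, 7²≡15, 8²≡13 (mod 17).
So the quadratic residues mod 17 are {1, 2, 4, 8, 9, 13, 15, 16}.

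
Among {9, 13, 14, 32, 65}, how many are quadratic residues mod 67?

(9/67) = +1 → QR.
(13/67) = -1 → non-residue.
(14/67) = +1 → QR.
(32/67) = -1 → non-residue.
(65/67) = +1 → QR.
Total quadratic residues among the 5: 3.

3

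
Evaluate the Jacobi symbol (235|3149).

0

Reciprocity: 235 ≡ 3 and 3149 ≡ 1 (mod 4), so (235/3149) = +(3149/235).
Reduce top mod 235: now compute (94/235).
Pull out 2: since 235 ≡ 3 (mod 8), (2/235) = -1.
Reciprocity: 47 ≡ 3 and 235 ≡ 3 (mod 4), so (47/235) = −(235/47).
Reduce top mod 47: now compute (0/47).
Top reduces to 0: gcd > 1, so the symbol is 0.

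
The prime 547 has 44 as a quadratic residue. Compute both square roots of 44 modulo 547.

Since 547 ≡ 3 (mod 4), a square root of 44 is 44^((547+1)/4) = 44^137 mod 547.
Repeated squaring: 44^2≡295, 44^4≡52, 44^8≡516, 44^16≡414, 44^32≡185, 44^64≡311, 44^128≡449 (mod 547).
44^137 = 44^(128+8+1) ≡ 204 (mod 547).
Check: 204² = 41616 ≡ 44 (mod 547). The two roots are 204 and 343.

204, 343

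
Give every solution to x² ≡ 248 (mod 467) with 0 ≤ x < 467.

Since 467 ≡ 3 (mod 4), a square root of 248 is 248^((467+1)/4) = 248^117 mod 467.
Repeated squaring: 248^2≡327, 248^4≡453, 248^8≡196, 248^16≡122, 248^32≡407, 248^64≡331 (mod 467).
248^117 = 248^(64+32+16+4+1) ≡ 421 (mod 467).
Check: 421² = 177241 ≡ 248 (mod 467). The two roots are 46 and 421.

46, 421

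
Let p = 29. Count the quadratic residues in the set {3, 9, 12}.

1

(3/29) = -1 → non-residue.
(9/29) = +1 → QR.
(12/29) = -1 → non-residue.
Total quadratic residues among the 3: 1.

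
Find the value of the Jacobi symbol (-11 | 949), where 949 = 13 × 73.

First reduce: -11 ≡ 938 (mod 949).
Pull out 2: since 949 ≡ 5 (mod 8), (2/949) = -1.
Reciprocity: 469 ≡ 1 and 949 ≡ 1 (mod 4), so (469/949) = +(949/469).
Reduce top mod 469: now compute (11/469).
Reciprocity: 11 ≡ 3 and 469 ≡ 1 (mod 4), so (11/469) = +(469/11).
Reduce top mod 11: now compute (7/11).
Reciprocity: 7 ≡ 3 and 11 ≡ 3 (mod 4), so (7/11) = −(11/7).
Reduce top mod 7: now compute (4/7).
Pull out 2^2: since 7 ≡ 7 (mod 8), (2/7) = +1, so (2/7)^2 = +1.
Reached (1/7) = 1. Collecting the sign flips along the way, the symbol is +1.

1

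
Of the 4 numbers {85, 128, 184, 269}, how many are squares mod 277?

1

(85/277) = +1 → QR.
(128/277) = -1 → non-residue.
(184/277) = -1 → non-residue.
(269/277) = -1 → non-residue.
Total quadratic residues among the 4: 1.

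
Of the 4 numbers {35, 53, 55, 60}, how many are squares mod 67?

3

(35/67) = +1 → QR.
(53/67) = -1 → non-residue.
(55/67) = +1 → QR.
(60/67) = +1 → QR.
Total quadratic residues among the 4: 3.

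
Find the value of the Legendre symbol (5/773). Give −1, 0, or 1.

-1

Reciprocity: 5 ≡ 1 and 773 ≡ 1 (mod 4), so (5/773) = +(773/5).
Reduce top mod 5: now compute (3/5).
Reciprocity: 3 ≡ 3 and 5 ≡ 1 (mod 4), so (3/5) = +(5/3).
Reduce top mod 3: now compute (2/3).
Pull out 2: since 3 ≡ 3 (mod 8), (2/3) = -1.
Reached (1/3) = 1. Collecting the sign flips along the way, the symbol is -1.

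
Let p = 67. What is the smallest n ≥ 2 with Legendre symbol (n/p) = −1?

(2/67) = −1, so 2 is the smallest positive non-residue mod 67.

2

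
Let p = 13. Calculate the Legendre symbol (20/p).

-1

Euler's criterion: (20/13) ≡ 7^6 (mod 13).
7^2 ≡ 10 (mod 13)
7^4 ≡ 9 (mod 13)
7^6 = 7^(4+2) ≡ 12 (mod 13).
Result is 12 ≡ −1, so (20/13) = −1.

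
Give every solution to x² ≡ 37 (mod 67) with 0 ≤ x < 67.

Since 67 ≡ 3 (mod 4), a square root of 37 is 37^((67+1)/4) = 37^17 mod 67.
Repeated squaring: 37^2≡29, 37^4≡37, 37^8≡29, 37^16≡37 (mod 67).
37^17 = 37^(16+1) ≡ 29 (mod 67).
Check: 29² = 841 ≡ 37 (mod 67). The two roots are 29 and 38.

29, 38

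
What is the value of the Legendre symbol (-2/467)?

1

First reduce: -2 ≡ 465 (mod 467).
Reciprocity: 465 ≡ 1 and 467 ≡ 3 (mod 4), so (465/467) = +(467/465).
Reduce top mod 465: now compute (2/465).
Pull out 2: since 465 ≡ 1 (mod 8), (2/465) = +1.
Reached (1/465) = 1. Collecting the sign flips along the way, the symbol is +1.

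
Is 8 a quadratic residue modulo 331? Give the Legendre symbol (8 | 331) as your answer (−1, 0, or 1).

Euler's criterion: (8/331) ≡ 8^165 (mod 331).
8^2 ≡ 64 (mod 331)
8^4 ≡ 124 (mod 331)
8^8 ≡ 150 (mod 331)
8^16 ≡ 323 (mod 331)
8^32 ≡ 64 (mod 331)
8^64 ≡ 124 (mod 331)
8^128 ≡ 150 (mod 331)
8^165 = 8^(128+32+4+1) ≡ 330 (mod 331).
Result is 330 ≡ −1, so (8/331) = −1.

-1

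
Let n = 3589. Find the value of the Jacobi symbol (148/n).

Pull out 2^2: since 3589 ≡ 5 (mod 8), (2/3589) = -1, so (2/3589)^2 = +1.
Reciprocity: 37 ≡ 1 and 3589 ≡ 1 (mod 4), so (37/3589) = +(3589/37).
Reduce top mod 37: now compute (0/37).
Top reduces to 0: gcd > 1, so the symbol is 0.

0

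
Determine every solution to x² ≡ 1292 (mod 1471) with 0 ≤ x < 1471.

171, 1300

Since 1471 ≡ 3 (mod 4), a square root of 1292 is 1292^((1471+1)/4) = 1292^368 mod 1471.
Repeated squaring: 1292^2≡1150, 1292^4≡71, 1292^8≡628, 1292^16≡156, 1292^32≡800, 1292^64≡115, 1292^128≡1457, 1292^256≡196 (mod 1471).
1292^368 = 1292^(256+64+32+16) ≡ 171 (mod 1471).
Check: 171² = 29241 ≡ 1292 (mod 1471). The two roots are 171 and 1300.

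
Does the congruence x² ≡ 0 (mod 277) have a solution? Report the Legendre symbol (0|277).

Top reduces to 0: gcd > 1, so the symbol is 0.

0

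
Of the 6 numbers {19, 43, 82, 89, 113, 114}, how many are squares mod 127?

3

(19/127) = +1 → QR.
(43/127) = -1 → non-residue.
(82/127) = +1 → QR.
(89/127) = -1 → non-residue.
(113/127) = +1 → QR.
(114/127) = -1 → non-residue.
Total quadratic residues among the 6: 3.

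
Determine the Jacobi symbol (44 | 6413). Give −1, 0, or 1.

0

Pull out 2^2: since 6413 ≡ 5 (mod 8), (2/6413) = -1, so (2/6413)^2 = +1.
Reciprocity: 11 ≡ 3 and 6413 ≡ 1 (mod 4), so (11/6413) = +(6413/11).
Reduce top mod 11: now compute (0/11).
Top reduces to 0: gcd > 1, so the symbol is 0.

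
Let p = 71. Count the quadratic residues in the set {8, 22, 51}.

1

(8/71) = +1 → QR.
(22/71) = -1 → non-residue.
(51/71) = -1 → non-residue.
Total quadratic residues among the 3: 1.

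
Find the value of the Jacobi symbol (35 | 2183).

-1

Reciprocity: 35 ≡ 3 and 2183 ≡ 3 (mod 4), so (35/2183) = −(2183/35).
Reduce top mod 35: now compute (13/35).
Reciprocity: 13 ≡ 1 and 35 ≡ 3 (mod 4), so (13/35) = +(35/13).
Reduce top mod 13: now compute (9/13).
Reciprocity: 9 ≡ 1 and 13 ≡ 1 (mod 4), so (9/13) = +(13/9).
Reduce top mod 9: now compute (4/9).
Pull out 2^2: since 9 ≡ 1 (mod 8), (2/9) = +1, so (2/9)^2 = +1.
Reached (1/9) = 1. Collecting the sign flips along the way, the symbol is -1.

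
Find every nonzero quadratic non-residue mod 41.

3,6,7,11,12,13,14,15,17,19,22,24,26,27,28,29,30,34,35,38

Square k = 1,…,20 (k and 41−k give the same square):
1²=1, 2²=4, 3²=9, 4²=16, 5²=25, 6²=36, 7²≡8, 8²≡23, 9²≡40, 10²≡18, 11²≡39, 12²≡21, 13²≡5, 14²≡32, 15²≡20, 16²≡10, 17²≡2, 18²≡37, 19²≡33, 20²≡31 (mod 41).
The residues are {1, 2, 4, 5, 8, 9, 10, 16, 18, 20, 21, 23, 25, 31, 32, 33, 36, 37, 39, 40}; the non-residues are the remaining 20 nonzero classes.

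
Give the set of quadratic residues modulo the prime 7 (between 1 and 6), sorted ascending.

Square k = 1,…,3 (k and 7−k give the same square):
1²=1, 2²=4, 3²≡2 (mod 7).
So the quadratic residues mod 7 are {1, 2, 4}.

1, 2, 4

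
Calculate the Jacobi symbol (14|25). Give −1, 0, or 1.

1

Pull out 2: since 25 ≡ 1 (mod 8), (2/25) = +1.
Reciprocity: 7 ≡ 3 and 25 ≡ 1 (mod 4), so (7/25) = +(25/7).
Reduce top mod 7: now compute (4/7).
Pull out 2^2: since 7 ≡ 7 (mod 8), (2/7) = +1, so (2/7)^2 = +1.
Reached (1/7) = 1. Collecting the sign flips along the way, the symbol is +1.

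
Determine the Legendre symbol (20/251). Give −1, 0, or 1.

Pull out 2^2: since 251 ≡ 3 (mod 8), (2/251) = -1, so (2/251)^2 = +1.
Reciprocity: 5 ≡ 1 and 251 ≡ 3 (mod 4), so (5/251) = +(251/5).
Reduce top mod 5: now compute (1/5).
Reached (1/5) = 1. Collecting the sign flips along the way, the symbol is +1.

1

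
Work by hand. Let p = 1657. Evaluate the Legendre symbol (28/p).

-1

Pull out 2^2: since 1657 ≡ 1 (mod 8), (2/1657) = +1, so (2/1657)^2 = +1.
Reciprocity: 7 ≡ 3 and 1657 ≡ 1 (mod 4), so (7/1657) = +(1657/7).
Reduce top mod 7: now compute (5/7).
Reciprocity: 5 ≡ 1 and 7 ≡ 3 (mod 4), so (5/7) = +(7/5).
Reduce top mod 5: now compute (2/5).
Pull out 2: since 5 ≡ 5 (mod 8), (2/5) = -1.
Reached (1/5) = 1. Collecting the sign flips along the way, the symbol is -1.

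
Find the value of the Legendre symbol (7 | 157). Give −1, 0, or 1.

Reciprocity: 7 ≡ 3 and 157 ≡ 1 (mod 4), so (7/157) = +(157/7).
Reduce top mod 7: now compute (3/7).
Reciprocity: 3 ≡ 3 and 7 ≡ 3 (mod 4), so (3/7) = −(7/3).
Reduce top mod 3: now compute (1/3).
Reached (1/3) = 1. Collecting the sign flips along the way, the symbol is -1.

-1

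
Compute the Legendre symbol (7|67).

-1

Euler's criterion: (7/67) ≡ 7^33 (mod 67).
7^2 ≡ 49 (mod 67)
7^4 ≡ 56 (mod 67)
7^8 ≡ 54 (mod 67)
7^16 ≡ 35 (mod 67)
7^32 ≡ 19 (mod 67)
7^33 = 7^(32+1) ≡ 66 (mod 67).
Result is 66 ≡ −1, so (7/67) = −1.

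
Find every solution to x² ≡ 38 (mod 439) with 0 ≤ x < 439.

Since 439 ≡ 3 (mod 4), a square root of 38 is 38^((439+1)/4) = 38^110 mod 439.
Repeated squaring: 38^2≡127, 38^4≡325, 38^8≡265, 38^16≡424, 38^32≡225, 38^64≡140 (mod 439).
38^110 = 38^(64+32+8+4+2) ≡ 113 (mod 439).
Check: 113² = 12769 ≡ 38 (mod 439). The two roots are 113 and 326.

113, 326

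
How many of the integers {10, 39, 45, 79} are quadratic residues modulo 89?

(10/89) = +1 → QR.
(39/89) = +1 → QR.
(45/89) = +1 → QR.
(79/89) = +1 → QR.
Total quadratic residues among the 4: 4.

4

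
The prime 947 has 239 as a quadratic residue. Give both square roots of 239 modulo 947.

472, 475

Since 947 ≡ 3 (mod 4), a square root of 239 is 239^((947+1)/4) = 239^237 mod 947.
Repeated squaring: 239^2≡301, 239^4≡636, 239^8≡127, 239^16≡30, 239^32≡900, 239^64≡315, 239^128≡737 (mod 947).
239^237 = 239^(128+64+32+8+4+1) ≡ 472 (mod 947).
Check: 472² = 222784 ≡ 239 (mod 947). The two roots are 472 and 475.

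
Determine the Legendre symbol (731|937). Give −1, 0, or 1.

-1

Reciprocity: 731 ≡ 3 and 937 ≡ 1 (mod 4), so (731/937) = +(937/731).
Reduce top mod 731: now compute (206/731).
Pull out 2: since 731 ≡ 3 (mod 8), (2/731) = -1.
Reciprocity: 103 ≡ 3 and 731 ≡ 3 (mod 4), so (103/731) = −(731/103).
Reduce top mod 103: now compute (10/103).
Pull out 2: since 103 ≡ 7 (mod 8), (2/103) = +1.
Reciprocity: 5 ≡ 1 and 103 ≡ 3 (mod 4), so (5/103) = +(103/5).
Reduce top mod 5: now compute (3/5).
Reciprocity: 3 ≡ 3 and 5 ≡ 1 (mod 4), so (3/5) = +(5/3).
Reduce top mod 3: now compute (2/3).
Pull out 2: since 3 ≡ 3 (mod 8), (2/3) = -1.
Reached (1/3) = 1. Collecting the sign flips along the way, the symbol is -1.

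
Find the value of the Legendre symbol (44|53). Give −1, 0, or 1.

Pull out 2^2: since 53 ≡ 5 (mod 8), (2/53) = -1, so (2/53)^2 = +1.
Reciprocity: 11 ≡ 3 and 53 ≡ 1 (mod 4), so (11/53) = +(53/11).
Reduce top mod 11: now compute (9/11).
Reciprocity: 9 ≡ 1 and 11 ≡ 3 (mod 4), so (9/11) = +(11/9).
Reduce top mod 9: now compute (2/9).
Pull out 2: since 9 ≡ 1 (mod 8), (2/9) = +1.
Reached (1/9) = 1. Collecting the sign flips along the way, the symbol is +1.

1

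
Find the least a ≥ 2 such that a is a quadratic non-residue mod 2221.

(2/2221) = −1, so 2 is the smallest positive non-residue mod 2221.

2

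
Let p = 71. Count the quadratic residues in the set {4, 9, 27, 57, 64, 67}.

5

(4/71) = +1 → QR.
(9/71) = +1 → QR.
(27/71) = +1 → QR.
(57/71) = +1 → QR.
(64/71) = +1 → QR.
(67/71) = -1 → non-residue.
Total quadratic residues among the 6: 5.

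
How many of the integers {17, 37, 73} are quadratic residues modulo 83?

(17/83) = +1 → QR.
(37/83) = +1 → QR.
(73/83) = -1 → non-residue.
Total quadratic residues among the 3: 2.

2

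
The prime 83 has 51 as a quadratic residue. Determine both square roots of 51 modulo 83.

36, 47

Since 83 ≡ 3 (mod 4), a square root of 51 is 51^((83+1)/4) = 51^21 mod 83.
Repeated squaring: 51^2≡28, 51^4≡37, 51^8≡41, 51^16≡21 (mod 83).
51^21 = 51^(16+4+1) ≡ 36 (mod 83).
Check: 36² = 1296 ≡ 51 (mod 83). The two roots are 36 and 47.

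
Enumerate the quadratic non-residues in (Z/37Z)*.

Square k = 1,…,18 (k and 37−k give the same square):
1²=1, 2²=4, 3²=9, 4²=16, 5²=25, 6²=36, 7²≡12, 8²≡27, 9²≡7, 10²≡26, 11²≡10, 12²≡33, 13²≡21, 14²≡11, 15²≡3, 16²≡34, 17²≡30, 18²≡28 (mod 37).
The residues are {1, 3, 4, 7, 9, 10, 11, 12, 16, 21, 25, 26, 27, 28, 30, 33, 34, 36}; the non-residues are the remaining 18 nonzero classes.

2 5 6 8 13 14 15 17 18 19 20 22 23 24 29 31 32 35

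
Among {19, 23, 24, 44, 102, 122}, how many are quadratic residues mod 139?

3

(19/139) = -1 → non-residue.
(23/139) = -1 → non-residue.
(24/139) = +1 → QR.
(44/139) = +1 → QR.
(102/139) = -1 → non-residue.
(122/139) = +1 → QR.
Total quadratic residues among the 6: 3.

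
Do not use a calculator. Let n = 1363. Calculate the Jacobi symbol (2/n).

Pull out 2: since 1363 ≡ 3 (mod 8), (2/1363) = -1.
Reached (1/1363) = 1. Collecting the sign flips along the way, the symbol is -1.

-1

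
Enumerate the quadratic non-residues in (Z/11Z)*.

Square k = 1,…,5 (k and 11−k give the same square):
1²=1, 2²=4, 3²=9, 4²≡5, 5²≡3 (mod 11).
The residues are {1, 3, 4, 5, 9}; the non-residues are the remaining 5 nonzero classes.

2,6,7,8,10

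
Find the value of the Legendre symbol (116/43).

Euler's criterion: (116/43) ≡ 30^21 (mod 43).
30^2 ≡ 40 (mod 43)
30^4 ≡ 9 (mod 43)
30^8 ≡ 38 (mod 43)
30^16 ≡ 25 (mod 43)
30^21 = 30^(16+4+1) ≡ 42 (mod 43).
Result is 42 ≡ −1, so (116/43) = −1.

-1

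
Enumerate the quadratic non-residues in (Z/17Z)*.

Square k = 1,…,8 (k and 17−k give the same square):
1²=1, 2²=4, 3²=9, 4²=16, 5²≡8, 6²≡2, 7²≡15, 8²≡13 (mod 17).
The residues are {1, 2, 4, 8, 9, 13, 15, 16}; the non-residues are the remaining 8 nonzero classes.

3,5,6,7,10,11,12,14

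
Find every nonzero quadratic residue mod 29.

Square k = 1,…,14 (k and 29−k give the same square):
1²=1, 2²=4, 3²=9, 4²=16, 5²=25, 6²≡7, 7²≡20, 8²≡6, 9²≡23, 10²≡13, 11²≡5, 12²≡28, 13²≡24, 14²≡22 (mod 29).
So the quadratic residues mod 29 are {1, 4, 5, 6, 7, 9, 13, 16, 20, 22, 23, 24, 25, 28}.

1,4,5,6,7,9,13,16,20,22,23,24,25,28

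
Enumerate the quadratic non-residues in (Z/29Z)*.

2 3 8 10 11 12 14 15 17 18 19 21 26 27

Square k = 1,…,14 (k and 29−k give the same square):
1²=1, 2²=4, 3²=9, 4²=16, 5²=25, 6²≡7, 7²≡20, 8²≡6, 9²≡23, 10²≡13, 11²≡5, 12²≡28, 13²≡24, 14²≡22 (mod 29).
The residues are {1, 4, 5, 6, 7, 9, 13, 16, 20, 22, 23, 24, 25, 28}; the non-residues are the remaining 14 nonzero classes.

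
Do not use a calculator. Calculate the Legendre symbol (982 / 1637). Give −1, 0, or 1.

Pull out 2: since 1637 ≡ 5 (mod 8), (2/1637) = -1.
Reciprocity: 491 ≡ 3 and 1637 ≡ 1 (mod 4), so (491/1637) = +(1637/491).
Reduce top mod 491: now compute (164/491).
Pull out 2^2: since 491 ≡ 3 (mod 8), (2/491) = -1, so (2/491)^2 = +1.
Reciprocity: 41 ≡ 1 and 491 ≡ 3 (mod 4), so (41/491) = +(491/41).
Reduce top mod 41: now compute (40/41).
Pull out 2^3: since 41 ≡ 1 (mod 8), (2/41) = +1, so (2/41)^3 = +1.
Reciprocity: 5 ≡ 1 and 41 ≡ 1 (mod 4), so (5/41) = +(41/5).
Reduce top mod 5: now compute (1/5).
Reached (1/5) = 1. Collecting the sign flips along the way, the symbol is -1.

-1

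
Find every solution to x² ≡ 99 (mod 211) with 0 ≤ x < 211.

47, 164

Since 211 ≡ 3 (mod 4), a square root of 99 is 99^((211+1)/4) = 99^53 mod 211.
Repeated squaring: 99^2≡95, 99^4≡163, 99^8≡194, 99^16≡78, 99^32≡176 (mod 211).
99^53 = 99^(32+16+4+1) ≡ 47 (mod 211).
Check: 47² = 2209 ≡ 99 (mod 211). The two roots are 47 and 164.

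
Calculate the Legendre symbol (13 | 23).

1

Reciprocity: 13 ≡ 1 and 23 ≡ 3 (mod 4), so (13/23) = +(23/13).
Reduce top mod 13: now compute (10/13).
Pull out 2: since 13 ≡ 5 (mod 8), (2/13) = -1.
Reciprocity: 5 ≡ 1 and 13 ≡ 1 (mod 4), so (5/13) = +(13/5).
Reduce top mod 5: now compute (3/5).
Reciprocity: 3 ≡ 3 and 5 ≡ 1 (mod 4), so (3/5) = +(5/3).
Reduce top mod 3: now compute (2/3).
Pull out 2: since 3 ≡ 3 (mod 8), (2/3) = -1.
Reached (1/3) = 1. Collecting the sign flips along the way, the symbol is +1.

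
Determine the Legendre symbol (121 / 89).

1

First reduce: 121 ≡ 32 (mod 89).
Pull out 2^5: since 89 ≡ 1 (mod 8), (2/89) = +1, so (2/89)^5 = +1.
Reached (1/89) = 1. Collecting the sign flips along the way, the symbol is +1.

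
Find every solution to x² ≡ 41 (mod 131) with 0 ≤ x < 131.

Since 131 ≡ 3 (mod 4), a square root of 41 is 41^((131+1)/4) = 41^33 mod 131.
Repeated squaring: 41^2≡109, 41^4≡91, 41^8≡28, 41^16≡129, 41^32≡4 (mod 131).
41^33 = 41^(32+1) ≡ 33 (mod 131).
Check: 33² = 1089 ≡ 41 (mod 131). The two roots are 33 and 98.

33, 98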